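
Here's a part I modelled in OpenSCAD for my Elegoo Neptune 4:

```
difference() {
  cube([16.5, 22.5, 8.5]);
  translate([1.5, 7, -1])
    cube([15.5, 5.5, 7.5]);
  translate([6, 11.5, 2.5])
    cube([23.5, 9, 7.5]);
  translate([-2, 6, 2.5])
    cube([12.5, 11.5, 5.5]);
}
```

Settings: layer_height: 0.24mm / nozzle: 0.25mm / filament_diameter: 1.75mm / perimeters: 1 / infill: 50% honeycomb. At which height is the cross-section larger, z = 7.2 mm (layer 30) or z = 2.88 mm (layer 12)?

layer 30 (z = 7.2 mm)

Layer 30 (z = 7.2): the cube is present — its section is the full 16.5×22.5 rectangle (area 371.25 mm²); the cube at (1.5, 7) is not intersected at this z (z outside [-1, 6.5]); the cube at (6, 11.5) (footprint 23.5×9) is included at this height (area 211.50 mm²); the cube at (-2, 6) is present — its section is the full 12.5×11.5 rectangle (area 143.75 mm²); After the difference (first − rest): starting from the 16.5×22.5 cube (371.25 mm²), the 23.5×9 cube at (6, 11.5) partially overlaps it — only the 94.50 mm² overlap (of its 211.50 mm²) is removed, clipping the outline; the 12.5×11.5 cube at (-2, 6) partially overlaps it — only the 93.75 mm² overlap (of its 143.75 mm²) is removed, clipping the outline — area = 183.00 mm². So its area = 183.00 mm². Layer 12 (z = 2.88): the cube (footprint 16.5×22.5) is included at this height (area 371.25 mm²); the cube at (1.5, 7) (footprint 15.5×5.5) is included at this height (area 85.25 mm²); the cube at (6, 11.5) is present — its section is the full 23.5×9 rectangle (area 211.50 mm²); the cube at (-2, 6) (footprint 12.5×11.5) is included at this height (area 143.75 mm²); Taking the first minus the rest: starting from the 16.5×22.5 cube (371.25 mm²), the 15.5×5.5 cube at (1.5, 7) partially overlaps it — only the 82.50 mm² overlap (of its 85.25 mm²) is removed, clipping the outline; the 23.5×9 cube at (6, 11.5) partially overlaps it — only the 84.00 mm² overlap (of its 211.50 mm²) is removed, clipping the outline; the 12.5×11.5 cube at (-2, 6) partially overlaps it — only the 48.75 mm² overlap (of its 143.75 mm²) is removed, clipping the outline — area = 156.00 mm². So its area = 156.00 mm². Layer 30 is larger (183.00 vs 156.00 mm²).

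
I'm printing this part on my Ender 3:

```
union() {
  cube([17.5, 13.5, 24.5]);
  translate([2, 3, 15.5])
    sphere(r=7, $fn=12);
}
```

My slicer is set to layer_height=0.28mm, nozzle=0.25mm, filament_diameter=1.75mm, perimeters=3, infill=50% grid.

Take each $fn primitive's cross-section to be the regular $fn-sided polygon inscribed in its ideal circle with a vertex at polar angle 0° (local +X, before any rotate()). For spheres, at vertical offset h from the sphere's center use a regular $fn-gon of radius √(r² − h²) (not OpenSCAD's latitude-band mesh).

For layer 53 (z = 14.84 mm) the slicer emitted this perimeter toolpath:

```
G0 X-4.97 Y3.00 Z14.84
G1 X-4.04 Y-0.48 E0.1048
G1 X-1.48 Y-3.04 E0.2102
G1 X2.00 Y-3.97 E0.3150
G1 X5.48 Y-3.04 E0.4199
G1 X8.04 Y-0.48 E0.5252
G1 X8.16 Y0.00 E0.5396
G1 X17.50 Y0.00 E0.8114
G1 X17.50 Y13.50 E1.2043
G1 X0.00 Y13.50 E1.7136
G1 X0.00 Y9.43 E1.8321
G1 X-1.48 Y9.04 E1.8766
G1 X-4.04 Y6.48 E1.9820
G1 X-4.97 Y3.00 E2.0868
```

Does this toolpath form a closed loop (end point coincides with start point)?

Start point (G0): (-4.97, 3.00). End point (last G1): the path returns to the start — closed.

yes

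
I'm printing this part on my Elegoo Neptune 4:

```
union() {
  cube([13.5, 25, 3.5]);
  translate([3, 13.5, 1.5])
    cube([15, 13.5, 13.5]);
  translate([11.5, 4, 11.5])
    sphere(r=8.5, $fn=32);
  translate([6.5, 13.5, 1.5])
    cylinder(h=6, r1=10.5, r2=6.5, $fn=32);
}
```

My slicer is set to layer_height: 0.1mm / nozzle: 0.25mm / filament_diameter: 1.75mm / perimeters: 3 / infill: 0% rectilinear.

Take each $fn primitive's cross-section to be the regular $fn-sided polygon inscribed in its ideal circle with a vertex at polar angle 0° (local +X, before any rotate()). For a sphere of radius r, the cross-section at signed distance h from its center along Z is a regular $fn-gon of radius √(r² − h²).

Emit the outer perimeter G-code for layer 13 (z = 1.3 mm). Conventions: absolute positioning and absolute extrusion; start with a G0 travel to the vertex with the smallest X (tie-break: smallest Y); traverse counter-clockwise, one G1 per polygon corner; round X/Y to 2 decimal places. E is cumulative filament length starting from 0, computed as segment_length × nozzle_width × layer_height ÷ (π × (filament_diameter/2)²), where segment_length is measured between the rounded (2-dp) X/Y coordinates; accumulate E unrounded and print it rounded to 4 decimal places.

G0 X0.00 Y0.00 Z1.30
G1 X13.50 Y0.00 E0.1403
G1 X13.50 Y25.00 E0.4002
G1 X0.00 Y25.00 E0.5405
G1 X0.00 Y0.00 E0.8003

At z = 1.3 mm: the cube (footprint 13.5×25) is included at this height; the cube at (3, 13.5) is absent (z outside [1.5, 15]); the sphere at (11.5, 4) is not intersected at this z (|z−center|=10.200 > r=8.5); the cone at (6.5, 13.5) is not intersected at this z (z outside [1.5, 7.5]); Combining (union): only the 13.5×25 cube is present, so the union is just that shape — 1 connected region. The outline is a single polygon with 4 vertices. Extrusion per mm of travel: 0.25 × 0.1 / (π × 0.875²) = 0.010394. Accumulating E over each segment gives final E = 0.8003.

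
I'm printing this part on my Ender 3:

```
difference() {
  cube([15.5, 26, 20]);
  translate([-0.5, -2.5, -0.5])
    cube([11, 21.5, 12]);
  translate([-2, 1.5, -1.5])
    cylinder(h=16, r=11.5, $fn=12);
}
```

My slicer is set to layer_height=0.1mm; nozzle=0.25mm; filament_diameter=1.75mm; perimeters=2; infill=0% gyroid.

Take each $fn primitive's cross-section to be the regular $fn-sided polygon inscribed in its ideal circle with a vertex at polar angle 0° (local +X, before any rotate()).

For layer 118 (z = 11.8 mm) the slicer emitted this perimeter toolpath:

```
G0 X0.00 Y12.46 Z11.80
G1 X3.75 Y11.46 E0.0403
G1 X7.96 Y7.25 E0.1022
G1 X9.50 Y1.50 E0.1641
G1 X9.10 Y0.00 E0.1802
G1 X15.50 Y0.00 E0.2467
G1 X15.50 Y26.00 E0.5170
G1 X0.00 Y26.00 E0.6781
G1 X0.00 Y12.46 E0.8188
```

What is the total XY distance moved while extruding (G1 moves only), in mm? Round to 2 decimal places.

Sum the Euclidean lengths of each G1 segment: total = 78.78 mm.

78.78 mm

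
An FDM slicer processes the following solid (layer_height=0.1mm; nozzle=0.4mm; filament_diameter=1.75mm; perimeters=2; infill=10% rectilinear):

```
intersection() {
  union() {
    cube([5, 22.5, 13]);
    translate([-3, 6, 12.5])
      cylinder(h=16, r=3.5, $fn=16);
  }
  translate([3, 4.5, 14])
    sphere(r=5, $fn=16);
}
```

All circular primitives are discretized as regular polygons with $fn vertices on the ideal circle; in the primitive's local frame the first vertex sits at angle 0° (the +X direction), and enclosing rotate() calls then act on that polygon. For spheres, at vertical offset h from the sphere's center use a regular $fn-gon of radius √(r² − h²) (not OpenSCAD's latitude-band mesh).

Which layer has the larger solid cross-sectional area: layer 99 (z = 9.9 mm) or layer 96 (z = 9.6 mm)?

Layer 99 (z = 9.9): the cube is present — its section is the full 5×22.5 rectangle (area 112.50 mm²); the cylinder at (-3, 6) is not intersected at this z (z outside [12.5, 28.5]); Taking the union: only the 5×22.5 cube is present, so the union is just that shape — area = 112.50 mm²; the sphere at (3, 4.5): section is a regular 16-gon, circumradius = √(r²−h²) = √(5²−4.1²) = 2.862 (area = (16/2)·2.862²·sin(360°/16) = 25.07 mm²); Taking the intersection: the r=5 sphere at (3, 4.5) partially overlaps that combined region; clipping to the common part keeps 22.80 mm² — area = 22.80 mm². So its area = 22.80 mm². Layer 96 (z = 9.6): the cube (footprint 5×22.5) is included at this height (area 112.50 mm²); the cylinder at (-3, 6) is not intersected at this z (z outside [12.5, 28.5]); Combining (union): only the 5×22.5 cube is present, so the union is just that shape — area = 112.50 mm²; the sphere at (3, 4.5): section is a regular 16-gon, circumradius = √(r²−h²) = √(5²−4.4²) = 2.375 (area = (16/2)·2.375²·sin(360°/16) = 17.27 mm²); Keeping only the common overlap: the r=5 sphere at (3, 4.5) partially overlaps that combined region; clipping to the common part keeps 16.69 mm² — area = 16.69 mm². So its area = 16.69 mm². Layer 99 is larger (22.80 vs 16.69 mm²).

layer 99 (z = 9.9 mm)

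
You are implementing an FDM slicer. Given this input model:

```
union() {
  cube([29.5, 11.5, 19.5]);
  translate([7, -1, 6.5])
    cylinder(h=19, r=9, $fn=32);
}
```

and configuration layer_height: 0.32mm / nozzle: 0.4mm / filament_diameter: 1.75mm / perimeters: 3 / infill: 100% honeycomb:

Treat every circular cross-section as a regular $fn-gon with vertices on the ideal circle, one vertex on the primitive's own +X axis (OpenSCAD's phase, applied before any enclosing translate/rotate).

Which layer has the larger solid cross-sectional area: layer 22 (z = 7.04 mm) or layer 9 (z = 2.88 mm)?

layer 22 (z = 7.04 mm)

Layer 22 (z = 7.04): the cube is present — its section is the full 29.5×11.5 rectangle (area 339.25 mm²); the r=9 cylinder at (7, -1) gives a regular 32-gon of circumradius 9 (constant along its height) (area = (32/2)·9.000²·sin(360°/32) = 252.84 mm²); Merging all regions: the regions partially overlap — summed areas 592.09 mm² minus the doubly-counted overlap 102.91 mm² gives 489.17 mm² — area = 489.17 mm². So its area = 489.17 mm². Layer 9 (z = 2.88): the cube (footprint 29.5×11.5) is included at this height (area 339.25 mm²); the cylinder at (7, -1) does not reach this height (z outside [6.5, 25.5]); Merging all regions: only the 29.5×11.5 cube is present, so the union is just that shape — area = 339.25 mm². So its area = 339.25 mm². Layer 22 is larger (489.17 vs 339.25 mm²).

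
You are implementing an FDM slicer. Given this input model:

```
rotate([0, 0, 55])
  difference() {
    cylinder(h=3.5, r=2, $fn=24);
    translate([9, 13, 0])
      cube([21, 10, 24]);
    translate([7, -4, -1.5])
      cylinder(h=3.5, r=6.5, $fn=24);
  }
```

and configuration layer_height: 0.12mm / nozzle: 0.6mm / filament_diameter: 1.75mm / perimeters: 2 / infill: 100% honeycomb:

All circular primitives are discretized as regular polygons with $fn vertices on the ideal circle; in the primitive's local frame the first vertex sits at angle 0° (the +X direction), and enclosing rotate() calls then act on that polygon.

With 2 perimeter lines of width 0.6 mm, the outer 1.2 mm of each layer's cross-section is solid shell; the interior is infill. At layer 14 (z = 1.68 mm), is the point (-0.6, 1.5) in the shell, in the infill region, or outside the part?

At z = 1.68 mm: the r=2 cylinder contributes a regular 24-gon of circumradius 2; the cube at (9, 13) is present — its section is the full 21×10 rectangle; the r=6.5 cylinder at (7, -4) gives a regular 24-gon of circumradius 6.5 (constant along its height); After the difference (first − rest): starting from the r=2 cylinder, the 21×10 cube at (9, 13) misses the remaining region (no effect); the r=6.5 cylinder at (7, -4) partially overlaps it — only the 0.55 mm² overlap (of its 131.22 mm²) is removed, clipping the outline — 1 connected region; (rotated 55° about Z; rotation is an isometry so areas/perimeters/island counts are preserved). Overall, the cross-section is a single solid region. Undo the 55° rotation: the query point maps to (0.885, 1.352) in the un-rotated model frame. The nearest boundary edge runs (1.00, 1.73)→(1.41, 1.41); distance from the point to it = 0.37 mm. The point is inside the cross-section, 0.37 mm from the nearest boundary — within the 1.2 mm shell band (2 × 0.6).

shell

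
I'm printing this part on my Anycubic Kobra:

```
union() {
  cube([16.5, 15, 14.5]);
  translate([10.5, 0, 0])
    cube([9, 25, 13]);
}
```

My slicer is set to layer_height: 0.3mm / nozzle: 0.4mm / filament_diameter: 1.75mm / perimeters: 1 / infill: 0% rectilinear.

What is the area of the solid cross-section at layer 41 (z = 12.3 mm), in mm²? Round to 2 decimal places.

At z = 12.3 mm: the cube (footprint 16.5×15) is included at this height (area 247.50 mm²); the 9×25 cube at (10.5, 0) contributes its full rectangle (area 225.00 mm²); Combining (union): the regions partially overlap — summed areas 472.50 mm² minus the doubly-counted overlap 90.00 mm² gives 382.50 mm² — area = 382.50 mm². Overall, the cross-section is a single solid region. Net area = 382.50 mm².

382.50 mm²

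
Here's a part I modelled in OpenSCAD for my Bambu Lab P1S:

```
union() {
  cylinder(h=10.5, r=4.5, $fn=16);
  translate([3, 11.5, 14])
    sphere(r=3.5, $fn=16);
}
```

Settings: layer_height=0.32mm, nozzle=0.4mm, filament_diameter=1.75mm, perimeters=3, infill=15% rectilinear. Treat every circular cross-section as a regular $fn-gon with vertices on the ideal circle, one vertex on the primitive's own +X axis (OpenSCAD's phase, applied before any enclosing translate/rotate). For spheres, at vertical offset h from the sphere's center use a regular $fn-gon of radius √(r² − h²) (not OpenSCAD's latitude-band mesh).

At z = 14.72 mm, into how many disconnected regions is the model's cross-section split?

At z = 14.72 mm: the cylinder is not intersected at this z (z outside [0, 10.5]); the r=3.5 sphere at (3, 11.5) slices to a regular 16-gon of circumradius 3.425 (√(r²−h²) with h=0.72 from center); Merging all regions: only the r=3.5 sphere at (3, 11.5) is present, so the union is just that shape — 1 connected region. The result has 1 disconnected region.

1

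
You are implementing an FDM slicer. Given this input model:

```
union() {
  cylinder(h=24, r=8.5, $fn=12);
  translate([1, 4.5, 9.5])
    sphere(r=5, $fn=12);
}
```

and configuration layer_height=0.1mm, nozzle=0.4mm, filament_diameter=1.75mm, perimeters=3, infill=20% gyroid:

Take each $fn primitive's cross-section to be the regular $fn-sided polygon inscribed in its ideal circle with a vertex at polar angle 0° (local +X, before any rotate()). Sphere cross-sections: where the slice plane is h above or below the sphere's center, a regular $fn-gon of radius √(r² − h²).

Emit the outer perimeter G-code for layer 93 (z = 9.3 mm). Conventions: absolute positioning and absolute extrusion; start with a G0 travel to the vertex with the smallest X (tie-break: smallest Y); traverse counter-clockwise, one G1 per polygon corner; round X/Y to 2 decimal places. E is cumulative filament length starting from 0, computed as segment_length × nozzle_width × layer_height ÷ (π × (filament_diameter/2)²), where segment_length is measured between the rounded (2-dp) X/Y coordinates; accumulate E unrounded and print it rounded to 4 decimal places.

G0 X-8.50 Y0.00 Z9.30
G1 X-7.36 Y-4.25 E0.0732
G1 X-4.25 Y-7.36 E0.1463
G1 X0.00 Y-8.50 E0.2195
G1 X4.25 Y-7.36 E0.2927
G1 X7.36 Y-4.25 E0.3658
G1 X8.50 Y0.00 E0.4390
G1 X7.36 Y4.25 E0.5122
G1 X5.59 Y6.02 E0.5538
G1 X5.33 Y7.00 E0.5707
G1 X3.50 Y8.83 E0.6137
G1 X1.00 Y9.50 E0.6567
G1 X-1.50 Y8.83 E0.6998
G1 X-2.49 Y7.83 E0.7232
G1 X-4.25 Y7.36 E0.7535
G1 X-7.36 Y4.25 E0.8266
G1 X-8.50 Y0.00 E0.8998

At z = 9.3 mm: the cylinder: section is a regular 12-gon, circumradius r=8.5; the sphere at (1, 4.5): section is a regular 12-gon, circumradius = √(r²−h²) = √(5²−0.2²) = 4.996; Taking the union: the regions partially overlap (shared area 67.67 mm²), so overlapping operands fuse into one piece — 1 connected region. The outline is a single polygon with 16 vertices. Extrusion per mm of travel: 0.4 × 0.1 / (π × 0.875²) = 0.016630. Accumulating E over each segment gives final E = 0.8998.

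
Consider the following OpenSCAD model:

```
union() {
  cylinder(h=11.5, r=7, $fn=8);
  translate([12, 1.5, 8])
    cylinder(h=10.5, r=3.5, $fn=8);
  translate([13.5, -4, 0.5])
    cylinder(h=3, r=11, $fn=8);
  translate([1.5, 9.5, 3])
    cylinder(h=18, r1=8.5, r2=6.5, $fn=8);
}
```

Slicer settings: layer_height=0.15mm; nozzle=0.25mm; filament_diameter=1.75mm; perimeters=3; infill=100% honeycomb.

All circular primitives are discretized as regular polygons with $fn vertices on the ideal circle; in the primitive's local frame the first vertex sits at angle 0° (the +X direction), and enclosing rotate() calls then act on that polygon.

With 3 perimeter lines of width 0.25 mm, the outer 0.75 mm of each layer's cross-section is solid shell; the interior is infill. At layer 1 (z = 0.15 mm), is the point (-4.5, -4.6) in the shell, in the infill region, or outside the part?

shell

At z = 0.15 mm: the r=7 cylinder contributes a regular 8-gon of circumradius 7; the cylinder at (12, 1.5) does not reach this height (z outside [8, 18.5]); the cylinder at (13.5, -4) is absent (z outside [0.5, 3.5]); the cone at (1.5, 9.5) is not intersected at this z (z outside [3, 21]); Taking the union: only the r=7 cylinder is present, so the union is just that shape — 1 connected region. Overall, the cross-section is a single solid region. The nearest boundary edge runs (-4.95, -4.95)→(-0.00, -7.00); distance from the point to it = 0.50 mm. The point is inside the cross-section, 0.50 mm from the nearest boundary — within the 0.75 mm shell band (3 × 0.25).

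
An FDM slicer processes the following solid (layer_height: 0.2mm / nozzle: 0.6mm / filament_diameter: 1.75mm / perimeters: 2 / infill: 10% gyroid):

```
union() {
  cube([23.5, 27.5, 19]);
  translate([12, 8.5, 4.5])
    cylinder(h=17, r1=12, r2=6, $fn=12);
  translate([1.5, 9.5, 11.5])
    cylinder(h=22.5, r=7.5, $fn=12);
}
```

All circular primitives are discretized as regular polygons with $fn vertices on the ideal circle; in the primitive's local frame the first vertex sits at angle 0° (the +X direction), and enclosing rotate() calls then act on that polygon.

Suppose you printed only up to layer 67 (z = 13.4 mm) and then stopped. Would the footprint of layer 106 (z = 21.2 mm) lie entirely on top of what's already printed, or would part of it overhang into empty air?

entirely on top

Compare the two slices. At z = 13.4: the cube (footprint 23.5×27.5) is included at this height (area 646.25 mm²); the cone at (12, 8.5) (r1=12→r2=6) has section circumradius 8.859 here — a regular 12-gon (area = (12/2)·8.859²·sin(360°/12) = 235.44 mm²); the r=7.5 cylinder at (1.5, 9.5) contributes a regular 12-gon of circumradius 7.5 (area = (12/2)·7.500²·sin(360°/12) = 168.75 mm²); Taking the union: the regions partially overlap — summed areas 1050.44 mm² minus the doubly-counted overlap 341.23 mm² gives 709.21 mm² — area = 709.21 mm². At z = 21.2: the cube is absent (z outside [0, 19]); the cone at (12, 8.5) contributes a regular 12-gon of circumradius 6.106 (interpolated between r1=12 and r2=6 at t=0.982) (area = (12/2)·6.106²·sin(360°/12) = 111.85 mm²); the r=7.5 cylinder at (1.5, 9.5) contributes a regular 12-gon of circumradius 7.5 (area = (12/2)·7.500²·sin(360°/12) = 168.75 mm²); Combining (union): the regions partially overlap — summed areas 280.60 mm² minus the doubly-counted overlap 15.10 mm² gives 265.50 mm² — area = 265.50 mm². Checking containment: the cross-section at z = 21.2 is a subset of the cross-section at z = 13.4.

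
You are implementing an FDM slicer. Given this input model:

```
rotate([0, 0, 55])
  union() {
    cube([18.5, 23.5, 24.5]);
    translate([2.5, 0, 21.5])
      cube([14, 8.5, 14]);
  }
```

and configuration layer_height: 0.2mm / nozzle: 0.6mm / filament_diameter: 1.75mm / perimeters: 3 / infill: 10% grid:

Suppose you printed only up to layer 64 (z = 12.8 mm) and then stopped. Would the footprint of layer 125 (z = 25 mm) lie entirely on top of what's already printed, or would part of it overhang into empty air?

entirely on top

Compare the two slices. At z = 12.8: the cube is present — its section is the full 18.5×23.5 rectangle (area 434.75 mm²); the cube at (2.5, 0) is absent (z outside [21.5, 35.5]); Merging all regions: only the 18.5×23.5 cube is present, so the union is just that shape — area = 434.75 mm²; (rotated 55° about Z; rotation is an isometry so areas/perimeters/island counts are preserved). At z = 25: the cube does not reach this height (z outside [0, 24.5]); the cube at (2.5, 0) (footprint 14×8.5) is included at this height (area 119.00 mm²); Combining (union): only the 14×8.5 cube at (2.5, 0) is present, so the union is just that shape — area = 119.00 mm²; (rotated 55° about Z; rotation is an isometry so areas/perimeters/island counts are preserved). Checking containment: the cross-section at z = 25 is a subset of the cross-section at z = 12.8.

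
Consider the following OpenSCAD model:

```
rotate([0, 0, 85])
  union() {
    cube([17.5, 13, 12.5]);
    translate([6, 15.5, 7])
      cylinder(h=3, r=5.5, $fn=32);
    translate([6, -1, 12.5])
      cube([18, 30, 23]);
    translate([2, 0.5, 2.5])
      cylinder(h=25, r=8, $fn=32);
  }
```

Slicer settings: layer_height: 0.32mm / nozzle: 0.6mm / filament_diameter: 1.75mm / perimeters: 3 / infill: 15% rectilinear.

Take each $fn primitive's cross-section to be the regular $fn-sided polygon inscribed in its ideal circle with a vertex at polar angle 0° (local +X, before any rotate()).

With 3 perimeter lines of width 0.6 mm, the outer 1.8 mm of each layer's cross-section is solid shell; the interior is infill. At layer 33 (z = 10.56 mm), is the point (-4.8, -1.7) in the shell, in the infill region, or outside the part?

infill

At z = 10.56 mm: the cube is present — its section is the full 17.5×13 rectangle; the cylinder at (6, 15.5) is absent (z outside [7, 10]); the cube at (6, -1) is not intersected at this z (z outside [12.5, 35.5]); the r=8 cylinder at (2, 0.5) contributes a regular 32-gon of circumradius 8; Combining (union): the regions partially overlap (shared area 70.71 mm²), so overlapping operands fuse into one piece — 1 connected region; (rotated 85° about Z; rotation is an isometry so areas/perimeters/island counts are preserved). Overall, the cross-section is a single solid region. Undo the 85° rotation: the query point maps to (-2.112, 4.634) in the un-rotated model frame. The nearest boundary edge runs (-3.66, 6.16)→(-2.44, 7.15); distance from the point to it = 2.16 mm. The point is inside the cross-section and 2.16 mm from the nearest boundary — more than the 1.8 mm shell width (3 × 0.6), so it's in the infill interior.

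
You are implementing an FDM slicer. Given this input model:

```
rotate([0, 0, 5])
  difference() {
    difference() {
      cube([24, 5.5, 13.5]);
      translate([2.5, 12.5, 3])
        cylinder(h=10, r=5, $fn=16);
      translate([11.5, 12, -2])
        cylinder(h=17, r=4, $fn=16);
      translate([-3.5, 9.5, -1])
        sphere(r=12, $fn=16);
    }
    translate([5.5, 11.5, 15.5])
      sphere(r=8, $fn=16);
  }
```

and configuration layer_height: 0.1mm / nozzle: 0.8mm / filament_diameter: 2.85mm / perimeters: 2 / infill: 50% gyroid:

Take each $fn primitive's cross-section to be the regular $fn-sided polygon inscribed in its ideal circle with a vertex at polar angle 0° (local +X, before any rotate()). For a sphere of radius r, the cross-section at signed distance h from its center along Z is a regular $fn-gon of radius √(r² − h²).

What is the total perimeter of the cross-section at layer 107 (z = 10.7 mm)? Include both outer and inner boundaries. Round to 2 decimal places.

59.08 mm

At z = 10.7 mm: the cube (footprint 24×5.5) is included at this height (perimeter 59.00 mm); the cylinder at (2.5, 12.5): section is a regular 16-gon, circumradius r=5 (perimeter = 2·16·5.000·sin(180°/16) = 31.21 mm); the r=4 cylinder at (11.5, 12) gives a regular 16-gon of circumradius 4 (constant along its height) (perimeter = 2·16·4.000·sin(180°/16) = 24.97 mm); the r=12 sphere at (-3.5, 9.5) slices to a regular 16-gon of circumradius 2.666 (√(r²−h²) with h=11.7 from center) (perimeter = 2·16·2.666·sin(180°/16) = 16.65 mm); Taking the first minus the rest: starting from the 24×5.5 cube, the r=5 cylinder at (2.5, 12.5) misses the remaining region (no effect); the r=4 cylinder at (11.5, 12) misses the remaining region (no effect); the r=12 sphere at (-3.5, 9.5) misses the remaining region (no effect) — boundary = 59.00 mm; the r=8 sphere at (5.5, 11.5) slices to a regular 16-gon of circumradius 6.400 (√(r²−h²) with h=4.8 from center) (perimeter = 2·16·6.400·sin(180°/16) = 39.95 mm); After the difference (first − rest): starting from that combined region, the r=8 sphere at (5.5, 11.5) partially overlaps it — only the 0.80 mm² overlap (of its 125.40 mm²) is removed, clipping the outline — boundary = 59.08 mm; (rotated 5° about Z; rotation is an isometry so areas/perimeters/island counts are preserved). Overall, the cross-section is a single solid region. Total boundary length (outer) = 59.08 mm.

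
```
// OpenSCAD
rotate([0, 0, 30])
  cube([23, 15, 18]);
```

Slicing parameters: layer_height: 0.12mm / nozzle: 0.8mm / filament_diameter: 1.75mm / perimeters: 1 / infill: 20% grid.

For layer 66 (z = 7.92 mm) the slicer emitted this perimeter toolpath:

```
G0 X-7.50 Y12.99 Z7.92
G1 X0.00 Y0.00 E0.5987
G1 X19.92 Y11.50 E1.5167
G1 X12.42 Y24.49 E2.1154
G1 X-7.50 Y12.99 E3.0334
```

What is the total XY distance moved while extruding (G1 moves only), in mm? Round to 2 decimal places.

76.00 mm

Sum the Euclidean lengths of each G1 segment: total = 76.00 mm.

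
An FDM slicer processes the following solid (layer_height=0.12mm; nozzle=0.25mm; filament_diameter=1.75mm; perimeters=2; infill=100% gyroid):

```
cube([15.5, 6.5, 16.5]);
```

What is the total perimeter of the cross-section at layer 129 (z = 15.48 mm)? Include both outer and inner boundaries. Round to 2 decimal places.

44.00 mm

At z = 15.48 mm: the 15.5×6.5 cube contributes its full rectangle (perimeter 44.00 mm). Overall, the cross-section is a single solid region. Total boundary length (outer) = 44.00 mm.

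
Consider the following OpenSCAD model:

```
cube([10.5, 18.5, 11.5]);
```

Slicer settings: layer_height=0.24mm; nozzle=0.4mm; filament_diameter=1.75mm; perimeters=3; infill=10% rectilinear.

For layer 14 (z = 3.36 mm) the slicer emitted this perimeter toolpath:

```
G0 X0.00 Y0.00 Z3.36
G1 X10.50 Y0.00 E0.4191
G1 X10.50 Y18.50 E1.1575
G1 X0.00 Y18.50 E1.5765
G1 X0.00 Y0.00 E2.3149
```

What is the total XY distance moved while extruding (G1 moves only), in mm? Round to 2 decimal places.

58.00 mm

Sum the Euclidean lengths of each G1 segment: total = 58.00 mm.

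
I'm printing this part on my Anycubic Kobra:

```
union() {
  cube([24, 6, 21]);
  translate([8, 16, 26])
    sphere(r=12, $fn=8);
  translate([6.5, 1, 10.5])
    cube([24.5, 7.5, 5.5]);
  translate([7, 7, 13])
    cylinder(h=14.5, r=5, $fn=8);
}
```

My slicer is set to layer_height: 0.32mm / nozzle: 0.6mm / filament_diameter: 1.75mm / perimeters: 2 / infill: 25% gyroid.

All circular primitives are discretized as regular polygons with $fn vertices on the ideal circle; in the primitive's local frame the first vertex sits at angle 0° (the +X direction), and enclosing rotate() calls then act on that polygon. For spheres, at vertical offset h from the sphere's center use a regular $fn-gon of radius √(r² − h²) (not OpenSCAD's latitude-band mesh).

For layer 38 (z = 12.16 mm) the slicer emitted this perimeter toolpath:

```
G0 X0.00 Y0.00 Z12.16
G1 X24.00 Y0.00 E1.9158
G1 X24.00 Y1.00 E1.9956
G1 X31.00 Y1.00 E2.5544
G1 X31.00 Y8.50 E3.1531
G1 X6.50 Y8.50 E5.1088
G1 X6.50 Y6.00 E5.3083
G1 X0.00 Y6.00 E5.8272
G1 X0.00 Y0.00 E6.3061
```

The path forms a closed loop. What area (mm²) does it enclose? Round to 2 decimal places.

240.25 mm²

Apply the shoelace formula to the sequence of (X, Y) vertices; enclosed area = 240.25 mm².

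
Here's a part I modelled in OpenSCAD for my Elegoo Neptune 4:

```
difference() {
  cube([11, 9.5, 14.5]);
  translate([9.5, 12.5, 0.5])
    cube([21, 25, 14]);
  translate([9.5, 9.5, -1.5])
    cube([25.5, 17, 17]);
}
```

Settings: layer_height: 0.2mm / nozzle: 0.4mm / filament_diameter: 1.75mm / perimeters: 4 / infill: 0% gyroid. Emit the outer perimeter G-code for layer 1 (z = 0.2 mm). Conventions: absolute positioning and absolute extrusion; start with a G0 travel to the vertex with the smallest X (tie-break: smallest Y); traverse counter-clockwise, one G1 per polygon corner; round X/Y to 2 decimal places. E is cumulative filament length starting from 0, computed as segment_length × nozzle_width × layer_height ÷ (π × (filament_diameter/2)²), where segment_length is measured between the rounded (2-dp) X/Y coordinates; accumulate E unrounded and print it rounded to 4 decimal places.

G0 X0.00 Y0.00 Z0.20
G1 X11.00 Y0.00 E0.3659
G1 X11.00 Y9.50 E0.6818
G1 X0.00 Y9.50 E1.0477
G1 X0.00 Y0.00 E1.3637

At z = 0.2 mm: the 11×9.5 cube contributes its full rectangle; the cube at (9.5, 12.5) is not intersected at this z (z outside [0.5, 14.5]); the cube at (9.5, 9.5) (footprint 25.5×17) is included at this height; Taking the first minus the rest: starting from the 11×9.5 cube, the 25.5×17 cube at (9.5, 9.5) misses the remaining region (no effect) — 1 connected region. The outline is a single polygon with 4 vertices. Extrusion per mm of travel: 0.4 × 0.2 / (π × 0.875²) = 0.033260. Accumulating E over each segment gives final E = 1.3637.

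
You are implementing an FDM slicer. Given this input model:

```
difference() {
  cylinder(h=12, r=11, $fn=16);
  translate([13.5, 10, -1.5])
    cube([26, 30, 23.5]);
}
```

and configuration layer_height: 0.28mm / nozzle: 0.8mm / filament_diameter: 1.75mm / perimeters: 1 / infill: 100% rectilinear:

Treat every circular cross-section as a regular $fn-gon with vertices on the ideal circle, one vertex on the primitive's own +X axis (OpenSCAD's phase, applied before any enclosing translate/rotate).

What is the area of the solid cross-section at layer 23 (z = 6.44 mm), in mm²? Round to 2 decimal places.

At z = 6.44 mm: the r=11 cylinder gives a regular 16-gon of circumradius 11 (constant along its height) (area = (16/2)·11.000²·sin(360°/16) = 370.44 mm²); the 26×30 cube at (13.5, 10) contributes its full rectangle (area 780.00 mm²); After the difference (first − rest): starting from the r=11 cylinder (370.44 mm²), the 26×30 cube at (13.5, 10) misses the remaining region (no effect) — area = 370.44 mm². Overall, the cross-section is a single solid region. Net area = 370.44 mm².

370.44 mm²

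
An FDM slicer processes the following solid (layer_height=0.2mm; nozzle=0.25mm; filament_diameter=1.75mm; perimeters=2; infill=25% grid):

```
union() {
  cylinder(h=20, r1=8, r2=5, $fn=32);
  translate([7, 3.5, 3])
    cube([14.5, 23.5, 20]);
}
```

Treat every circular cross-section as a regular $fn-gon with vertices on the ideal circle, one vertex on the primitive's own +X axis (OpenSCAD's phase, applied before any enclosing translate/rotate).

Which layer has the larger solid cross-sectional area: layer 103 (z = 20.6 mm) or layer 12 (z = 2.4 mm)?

layer 103 (z = 20.6 mm)

Layer 103 (z = 20.6): the cone does not reach this height (z outside [0, 20]); the 14.5×23.5 cube at (7, 3.5) contributes its full rectangle (area 340.75 mm²); Merging all regions: only the 14.5×23.5 cube at (7, 3.5) is present, so the union is just that shape — area = 340.75 mm². So its area = 340.75 mm². Layer 12 (z = 2.4): the cone: at t=0.120 of its height the radius interpolates to r₁+(r₂−r₁)t = 7.640, giving a regular 32-gon of that circumradius (area = (32/2)·7.640²·sin(360°/32) = 182.20 mm²); the cube at (7, 3.5) is absent (z outside [3, 23]); Combining (union): only the cone is present, so the union is just that shape — area = 182.20 mm². So its area = 182.20 mm². Layer 103 is larger (340.75 vs 182.20 mm²).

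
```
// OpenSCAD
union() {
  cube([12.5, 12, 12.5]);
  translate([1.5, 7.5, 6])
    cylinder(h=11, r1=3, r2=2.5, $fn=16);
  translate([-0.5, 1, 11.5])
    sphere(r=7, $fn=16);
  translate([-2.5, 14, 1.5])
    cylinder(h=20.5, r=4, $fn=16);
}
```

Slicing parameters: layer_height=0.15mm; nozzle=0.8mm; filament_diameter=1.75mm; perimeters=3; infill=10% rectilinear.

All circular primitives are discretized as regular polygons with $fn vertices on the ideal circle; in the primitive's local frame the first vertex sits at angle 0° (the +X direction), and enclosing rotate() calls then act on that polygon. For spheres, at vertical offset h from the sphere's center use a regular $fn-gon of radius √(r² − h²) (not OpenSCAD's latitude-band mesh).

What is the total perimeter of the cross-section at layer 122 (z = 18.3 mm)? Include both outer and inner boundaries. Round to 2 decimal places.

At z = 18.3 mm: the cube is not intersected at this z (z outside [0, 12.5]); the cone at (1.5, 7.5) does not reach this height (z outside [6, 17]); the r=7 sphere at (-0.5, 1) slices to a regular 16-gon of circumradius 1.661 (√(r²−h²) with h=6.8 from center) (perimeter = 2·16·1.661·sin(180°/16) = 10.37 mm); the r=4 cylinder at (-2.5, 14) contributes a regular 16-gon of circumradius 4 (perimeter = 2·16·4.000·sin(180°/16) = 24.97 mm); Merging all regions: the 2 present regions are separate (no shared area or edge), so areas and boundary lengths simply add and each stays a separate island — boundary = 35.34 mm. Overall, the cross-section has 2 separate islands. Total boundary length (outer) = 35.34 mm.

35.34 mm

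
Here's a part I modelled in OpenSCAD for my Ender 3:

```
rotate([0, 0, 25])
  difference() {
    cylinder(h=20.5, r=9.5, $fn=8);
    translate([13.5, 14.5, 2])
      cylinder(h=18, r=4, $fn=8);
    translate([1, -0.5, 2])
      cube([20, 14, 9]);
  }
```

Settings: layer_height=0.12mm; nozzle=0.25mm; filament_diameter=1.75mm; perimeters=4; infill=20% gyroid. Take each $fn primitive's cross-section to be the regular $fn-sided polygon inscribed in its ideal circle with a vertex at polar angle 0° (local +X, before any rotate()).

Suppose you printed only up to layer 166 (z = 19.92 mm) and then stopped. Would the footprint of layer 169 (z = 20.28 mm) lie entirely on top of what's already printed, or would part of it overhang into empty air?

entirely on top

Compare the two slices. At z = 19.92: the cylinder: section is a regular 8-gon, circumradius r=9.5 (area = (8/2)·9.500²·sin(360°/8) = 255.27 mm²); the r=4 cylinder at (13.5, 14.5) gives a regular 8-gon of circumradius 4 (constant along its height) (area = (8/2)·4.000²·sin(360°/8) = 45.25 mm²); the cube at (1, -0.5) does not reach this height (z outside [2, 11]); Taking the first minus the rest: starting from the r=9.5 cylinder (255.27 mm²), the r=4 cylinder at (13.5, 14.5) misses the remaining region (no effect) — area = 255.27 mm²; (rotated 25° about Z; rotation is an isometry so areas/perimeters/island counts are preserved). At z = 20.28: the cylinder: section is a regular 8-gon, circumradius r=9.5 (area = (8/2)·9.500²·sin(360°/8) = 255.27 mm²); the cylinder at (13.5, 14.5) is absent (z outside [2, 20]); the cube at (1, -0.5) is not intersected at this z (z outside [2, 11]); After the difference (first − rest): none of the subtracted shapes is present at this height, so the r=9.5 cylinder is unchanged — area = 255.27 mm²; (whole slice rotated 25° about Z — lengths, areas and connectivity unchanged). Checking containment: the cross-section at z = 20.28 is a subset of the cross-section at z = 19.92.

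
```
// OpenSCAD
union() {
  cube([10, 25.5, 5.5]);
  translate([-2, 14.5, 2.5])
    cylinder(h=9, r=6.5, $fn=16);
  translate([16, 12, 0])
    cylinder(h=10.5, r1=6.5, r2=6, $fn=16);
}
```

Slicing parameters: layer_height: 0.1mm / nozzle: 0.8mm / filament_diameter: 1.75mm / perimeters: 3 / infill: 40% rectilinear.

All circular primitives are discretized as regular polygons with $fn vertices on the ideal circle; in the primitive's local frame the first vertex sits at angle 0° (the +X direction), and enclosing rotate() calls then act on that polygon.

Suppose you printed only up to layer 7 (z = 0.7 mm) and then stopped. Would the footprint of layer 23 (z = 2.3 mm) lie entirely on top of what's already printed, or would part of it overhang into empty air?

entirely on top

Compare the two slices. At z = 0.7: the cube (footprint 10×25.5) is included at this height (area 255.00 mm²); the cylinder at (-2, 14.5) does not reach this height (z outside [2.5, 11.5]); the cone at (16, 12) contributes a regular 16-gon of circumradius 6.467 (interpolated between r1=6.5 and r2=6 at t=0.067) (area = (16/2)·6.467²·sin(360°/16) = 128.02 mm²); Taking the union: the regions partially overlap — summed areas 383.02 mm² minus the doubly-counted overlap 1.09 mm² gives 381.93 mm² — area = 381.93 mm². At z = 2.3: the cube is present — its section is the full 10×25.5 rectangle (area 255.00 mm²); the cylinder at (-2, 14.5) does not reach this height (z outside [2.5, 11.5]); the cone at (16, 12) contributes a regular 16-gon of circumradius 6.390 (interpolated between r1=6.5 and r2=6 at t=0.219) (area = (16/2)·6.390²·sin(360°/16) = 125.02 mm²); Combining (union): the regions partially overlap — summed areas 380.02 mm² minus the doubly-counted overlap 0.77 mm² gives 379.26 mm² — area = 379.26 mm². Checking containment: the cross-section at z = 2.3 is a subset of the cross-section at z = 0.7.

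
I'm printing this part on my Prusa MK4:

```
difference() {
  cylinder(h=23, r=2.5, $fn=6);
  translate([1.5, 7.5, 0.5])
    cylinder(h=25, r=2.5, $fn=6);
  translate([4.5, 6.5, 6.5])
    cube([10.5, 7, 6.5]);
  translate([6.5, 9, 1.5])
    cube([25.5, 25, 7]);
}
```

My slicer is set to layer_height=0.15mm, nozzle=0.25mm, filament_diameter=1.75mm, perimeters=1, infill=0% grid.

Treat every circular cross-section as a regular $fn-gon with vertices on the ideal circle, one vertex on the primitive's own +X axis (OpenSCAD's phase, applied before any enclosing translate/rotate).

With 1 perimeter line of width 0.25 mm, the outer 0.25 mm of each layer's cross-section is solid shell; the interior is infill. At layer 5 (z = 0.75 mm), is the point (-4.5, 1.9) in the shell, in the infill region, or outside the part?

At z = 0.75 mm: the r=2.5 cylinder gives a regular 6-gon of circumradius 2.5 (constant along its height); the cylinder at (1.5, 7.5): section is a regular 6-gon, circumradius r=2.5; the cube at (4.5, 6.5) is not intersected at this z (z outside [6.5, 13]); the cube at (6.5, 9) is not intersected at this z (z outside [1.5, 8.5]); After the difference (first − rest): starting from the r=2.5 cylinder, the r=2.5 cylinder at (1.5, 7.5) misses the remaining region (no effect) — 1 connected region. Overall, the cross-section is a single solid region. The nearest boundary edge runs (-2.50, 0.00)→(-1.25, 2.17); distance from the point to it = 2.68 mm. The point is not inside any of the regions above, so it lies outside the cross-section (2.68 mm from the nearest boundary).

outside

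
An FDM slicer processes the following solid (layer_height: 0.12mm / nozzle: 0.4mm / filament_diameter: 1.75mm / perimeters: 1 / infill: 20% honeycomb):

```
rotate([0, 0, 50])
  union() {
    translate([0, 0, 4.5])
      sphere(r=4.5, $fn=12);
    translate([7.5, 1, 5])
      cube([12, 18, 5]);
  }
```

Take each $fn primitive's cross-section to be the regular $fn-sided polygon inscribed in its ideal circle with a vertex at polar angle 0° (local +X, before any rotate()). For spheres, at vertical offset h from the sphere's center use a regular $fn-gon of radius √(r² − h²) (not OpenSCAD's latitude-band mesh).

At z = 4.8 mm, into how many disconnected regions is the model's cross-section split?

1

At z = 4.8 mm: the r=4.5 sphere slices to a regular 12-gon of circumradius 4.490 (√(r²−h²) with h=0.3 from center); the cube at (7.5, 1) is not intersected at this z (z outside [5, 10]); Combining (union): only the r=4.5 sphere is present, so the union is just that shape — 1 connected region; (rotated 50° about Z; rotation is an isometry so areas/perimeters/island counts are preserved). The result has 1 disconnected region.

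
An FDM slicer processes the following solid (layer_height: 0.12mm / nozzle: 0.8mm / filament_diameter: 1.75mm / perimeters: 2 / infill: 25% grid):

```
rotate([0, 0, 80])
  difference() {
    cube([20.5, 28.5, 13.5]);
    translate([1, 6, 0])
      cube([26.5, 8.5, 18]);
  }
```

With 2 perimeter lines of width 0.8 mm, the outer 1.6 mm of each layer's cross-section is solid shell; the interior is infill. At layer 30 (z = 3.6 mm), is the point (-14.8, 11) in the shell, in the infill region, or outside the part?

infill

At z = 3.6 mm: the 20.5×28.5 cube contributes its full rectangle; the cube at (1, 6) is present — its section is the full 26.5×8.5 rectangle; Taking the first minus the rest: starting from the 20.5×28.5 cube, the 26.5×8.5 cube at (1, 6) partially overlaps it — only the 165.75 mm² overlap (of its 225.25 mm²) is removed, clipping the outline — 1 connected region; (whole slice rotated 80° about Z — lengths, areas and connectivity unchanged). Overall, the cross-section is a single solid region. Undo the 80° rotation: the query point maps to (8.263, 16.485) in the un-rotated model frame. The nearest boundary edge runs (20.50, 14.50)→(1.00, 14.50); distance from the point to it = 1.99 mm. The point is inside the cross-section and 1.99 mm from the nearest boundary — more than the 1.6 mm shell width (2 × 0.8), so it's in the infill interior.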